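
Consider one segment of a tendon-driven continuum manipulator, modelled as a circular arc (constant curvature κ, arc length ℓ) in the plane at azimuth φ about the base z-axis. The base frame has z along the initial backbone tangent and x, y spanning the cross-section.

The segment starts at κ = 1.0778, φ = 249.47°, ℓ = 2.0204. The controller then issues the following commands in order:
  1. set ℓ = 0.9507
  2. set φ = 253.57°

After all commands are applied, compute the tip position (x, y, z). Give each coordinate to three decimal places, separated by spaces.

initial: κ=1.0778, φ=249.47°, ℓ=2.0204
cmd 1: set ℓ=0.9507 → (κ,φ,ℓ)=(1.0778,249.47°,0.9507) → tip=(-0.1564,-0.4176,0.7929)
cmd 2: set φ=253.57° → (κ,φ,ℓ)=(1.0778,253.57°,0.9507) → tip=(-0.1261,-0.4277,0.7929)

-0.126 -0.428 0.793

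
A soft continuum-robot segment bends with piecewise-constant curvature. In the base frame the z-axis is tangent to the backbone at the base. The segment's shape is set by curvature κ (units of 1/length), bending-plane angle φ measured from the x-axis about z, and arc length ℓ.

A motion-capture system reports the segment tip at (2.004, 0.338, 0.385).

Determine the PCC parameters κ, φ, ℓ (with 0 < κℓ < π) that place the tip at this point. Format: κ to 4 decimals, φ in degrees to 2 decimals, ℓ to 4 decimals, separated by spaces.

0.9500 9.57 2.9128

ρ = √(x²+y²) = √(2.004² + 0.338²) = 2.03230
φ = atan2(y, x) mod 360° = atan2(0.338, 2.004) = 9.5736°
|p|² = ρ² + z² = 2.03230² + 0.385² = 4.27848
κ = 2ρ / |p|² = 2×2.03230 / 4.27848 = 0.95001
θ = 2·atan2(ρ, z) = 2·atan2(2.03230, 0.385) = 2.76715 rad
ℓ = θ/κ = 2.76715/0.95001 = 2.91275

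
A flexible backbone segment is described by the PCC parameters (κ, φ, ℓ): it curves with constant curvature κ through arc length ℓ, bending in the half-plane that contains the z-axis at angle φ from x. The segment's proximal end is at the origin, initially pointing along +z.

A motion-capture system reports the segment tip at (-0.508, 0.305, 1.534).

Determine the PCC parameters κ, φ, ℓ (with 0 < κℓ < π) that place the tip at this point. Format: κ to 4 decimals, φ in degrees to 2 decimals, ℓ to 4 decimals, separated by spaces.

0.4382 149.02 1.6823

ρ = √(x²+y²) = √(-0.508² + 0.305²) = 0.59253
φ = atan2(y, x) mod 360° = atan2(0.305, -0.508) = 149.0197°
|p|² = ρ² + z² = 0.59253² + 1.534² = 2.70425
κ = 2ρ / |p|² = 2×0.59253 / 2.70425 = 0.43822
θ = 2·atan2(ρ, z) = 2·atan2(0.59253, 1.534) = 0.73722 rad
ℓ = θ/κ = 0.73722/0.43822 = 1.68230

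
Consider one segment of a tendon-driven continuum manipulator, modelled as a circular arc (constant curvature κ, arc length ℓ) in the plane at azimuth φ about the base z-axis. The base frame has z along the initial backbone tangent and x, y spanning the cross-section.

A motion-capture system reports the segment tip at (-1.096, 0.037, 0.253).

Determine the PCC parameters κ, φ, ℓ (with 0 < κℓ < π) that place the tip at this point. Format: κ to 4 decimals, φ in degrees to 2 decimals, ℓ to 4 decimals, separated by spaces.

1.7316 178.07 1.5524

ρ = √(x²+y²) = √(-1.096² + 0.037²) = 1.09662
φ = atan2(y, x) mod 360° = atan2(0.037, -1.096) = 178.0665°
|p|² = ρ² + z² = 1.09662² + 0.253² = 1.26659
κ = 2ρ / |p|² = 2×1.09662 / 1.26659 = 1.73161
θ = 2·atan2(ρ, z) = 2·atan2(1.09662, 0.253) = 2.68811 rad
ℓ = θ/κ = 2.68811/1.73161 = 1.55238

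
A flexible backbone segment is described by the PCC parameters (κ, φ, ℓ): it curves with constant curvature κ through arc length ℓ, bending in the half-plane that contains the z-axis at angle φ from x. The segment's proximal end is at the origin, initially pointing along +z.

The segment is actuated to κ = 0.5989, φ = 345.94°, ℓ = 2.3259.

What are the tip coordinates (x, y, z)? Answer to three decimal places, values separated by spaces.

1.333 -0.334 1.643

θ = κ·ℓ = 0.5989 × 2.3259 = 1.39298 rad
ρ = (1 − cos θ)/κ = (1 − 0.17688)/0.5989 = 1.37439
z = sin θ / κ = 0.98423/0.5989 = 1.64340
x = ρ cos φ = 1.37439 × cos(345.94°) = 1.33321
y = ρ sin φ = 1.37439 × sin(345.94°) = -0.33389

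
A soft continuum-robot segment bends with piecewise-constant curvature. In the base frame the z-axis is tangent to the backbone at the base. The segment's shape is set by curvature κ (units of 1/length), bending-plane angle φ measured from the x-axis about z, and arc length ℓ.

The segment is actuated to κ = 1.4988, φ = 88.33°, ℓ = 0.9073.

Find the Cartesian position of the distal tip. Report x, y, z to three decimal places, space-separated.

θ = κ·ℓ = 1.4988 × 0.9073 = 1.35986 rad
ρ = (1 − cos θ)/κ = (1 − 0.20937)/1.4988 = 0.52751
z = sin θ / κ = 0.97784/1.4988 = 0.65241
x = ρ cos φ = 0.52751 × cos(88.33°) = 0.01537
y = ρ sin φ = 0.52751 × sin(88.33°) = 0.52728

0.015 0.527 0.652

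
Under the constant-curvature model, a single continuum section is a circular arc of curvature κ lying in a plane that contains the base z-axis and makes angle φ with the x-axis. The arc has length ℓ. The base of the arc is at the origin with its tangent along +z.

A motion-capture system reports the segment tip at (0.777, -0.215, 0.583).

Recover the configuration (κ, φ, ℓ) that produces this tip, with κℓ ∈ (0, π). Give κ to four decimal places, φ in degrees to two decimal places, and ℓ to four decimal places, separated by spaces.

1.6289 344.53 1.1599

ρ = √(x²+y²) = √(0.777² + -0.215²) = 0.80620
φ = atan2(y, x) mod 360° = atan2(-0.215, 0.777) = 344.5330°
|p|² = ρ² + z² = 0.80620² + 0.583² = 0.98984
κ = 2ρ / |p|² = 2×0.80620 / 0.98984 = 1.62894
θ = 2·atan2(ρ, z) = 2·atan2(0.80620, 0.583) = 1.88941 rad
ℓ = θ/κ = 1.88941/1.62894 = 1.15990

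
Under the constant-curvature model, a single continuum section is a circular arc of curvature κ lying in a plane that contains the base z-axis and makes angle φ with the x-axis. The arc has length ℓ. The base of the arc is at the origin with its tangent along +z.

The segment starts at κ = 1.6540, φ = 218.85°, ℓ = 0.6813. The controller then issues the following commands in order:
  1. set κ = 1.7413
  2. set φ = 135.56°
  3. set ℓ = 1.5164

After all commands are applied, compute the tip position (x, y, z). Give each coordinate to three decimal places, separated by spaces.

initial: κ=1.6540, φ=218.85°, ℓ=0.6813
cmd 1: set κ=1.7413 → (κ,φ,ℓ)=(1.7413,218.85°,0.6813) → tip=(-0.2795,-0.2251,0.5324)
cmd 2: set φ=135.56° → (κ,φ,ℓ)=(1.7413,135.56°,0.6813) → tip=(-0.2562,0.2513,0.5324)
cmd 3: set ℓ=1.5164 → (κ,φ,ℓ)=(1.7413,135.56°,1.5164) → tip=(-0.7697,0.7548,0.2759)

-0.770 0.755 0.276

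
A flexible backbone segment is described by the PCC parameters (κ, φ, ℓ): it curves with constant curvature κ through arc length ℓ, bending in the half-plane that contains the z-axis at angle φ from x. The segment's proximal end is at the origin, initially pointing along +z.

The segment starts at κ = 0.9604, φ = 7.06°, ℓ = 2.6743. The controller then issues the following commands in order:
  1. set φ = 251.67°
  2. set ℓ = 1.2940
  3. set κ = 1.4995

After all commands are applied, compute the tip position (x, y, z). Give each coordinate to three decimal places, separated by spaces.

-0.285 -0.862 0.622

initial: κ=0.9604, φ=7.06°, ℓ=2.6743
cmd 1: set φ=251.67° → (κ,φ,ℓ)=(0.9604,251.67°,2.6743) → tip=(-0.6026,-1.8188,0.5647)
cmd 2: set ℓ=1.2940 → (κ,φ,ℓ)=(0.9604,251.67°,1.2940) → tip=(-0.2220,-0.6700,0.9857)
cmd 3: set κ=1.4995 → (κ,φ,ℓ)=(1.4995,251.67°,1.2940) → tip=(-0.2855,-0.8617,0.6219)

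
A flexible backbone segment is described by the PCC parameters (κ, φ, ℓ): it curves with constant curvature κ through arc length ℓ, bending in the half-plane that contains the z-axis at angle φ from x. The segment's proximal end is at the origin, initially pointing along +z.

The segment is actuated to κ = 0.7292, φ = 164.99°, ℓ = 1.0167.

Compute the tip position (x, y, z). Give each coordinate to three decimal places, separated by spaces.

-0.348 0.093 0.926

θ = κ·ℓ = 0.7292 × 1.0167 = 0.74138 rad
ρ = (1 − cos θ)/κ = (1 − 0.73754)/0.7292 = 0.35993
z = sin θ / κ = 0.67530/0.7292 = 0.92609
x = ρ cos φ = 0.35993 × cos(164.99°) = -0.34765
y = ρ sin φ = 0.35993 × sin(164.99°) = 0.09322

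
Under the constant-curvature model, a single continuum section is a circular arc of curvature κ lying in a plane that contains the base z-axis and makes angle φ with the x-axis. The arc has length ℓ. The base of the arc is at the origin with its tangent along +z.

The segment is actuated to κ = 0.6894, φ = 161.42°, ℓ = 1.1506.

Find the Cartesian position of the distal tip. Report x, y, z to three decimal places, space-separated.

θ = κ·ℓ = 0.6894 × 1.1506 = 0.79322 rad
ρ = (1 − cos θ)/κ = (1 − 0.70155)/0.6894 = 0.43291
z = sin θ / κ = 0.71262/0.6894 = 1.03368
x = ρ cos φ = 0.43291 × cos(161.42°) = -0.41035
y = ρ sin φ = 0.43291 × sin(161.42°) = 0.13794

-0.410 0.138 1.034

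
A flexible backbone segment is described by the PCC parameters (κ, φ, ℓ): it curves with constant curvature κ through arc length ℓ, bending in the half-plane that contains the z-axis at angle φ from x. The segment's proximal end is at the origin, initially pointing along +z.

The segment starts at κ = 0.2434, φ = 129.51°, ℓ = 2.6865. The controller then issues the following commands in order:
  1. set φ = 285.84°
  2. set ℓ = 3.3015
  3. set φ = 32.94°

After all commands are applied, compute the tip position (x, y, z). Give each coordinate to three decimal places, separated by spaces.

initial: κ=0.2434, φ=129.51°, ℓ=2.6865
cmd 1: set φ=285.84° → (κ,φ,ℓ)=(0.2434,285.84°,2.6865) → tip=(0.2313,-0.8153,2.4991)
cmd 2: set ℓ=3.3015 → (κ,φ,ℓ)=(0.2434,285.84°,3.3015) → tip=(0.3430,-1.2089,2.9575)
cmd 3: set φ=32.94° → (κ,φ,ℓ)=(0.2434,32.94°,3.3015) → tip=(1.0546,0.6833,2.9575)

1.055 0.683 2.957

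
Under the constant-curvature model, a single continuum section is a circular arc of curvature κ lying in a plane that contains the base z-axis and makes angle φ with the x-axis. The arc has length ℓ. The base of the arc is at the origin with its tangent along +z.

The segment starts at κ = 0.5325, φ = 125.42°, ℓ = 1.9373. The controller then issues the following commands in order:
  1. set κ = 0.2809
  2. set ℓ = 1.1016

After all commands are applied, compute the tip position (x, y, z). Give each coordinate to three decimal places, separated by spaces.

-0.098 0.138 1.084

initial: κ=0.5325, φ=125.42°, ℓ=1.9373
cmd 1: set κ=0.2809 → (κ,φ,ℓ)=(0.2809,125.42°,1.9373) → tip=(-0.2980,0.4191,1.8431)
cmd 2: set ℓ=1.1016 → (κ,φ,ℓ)=(0.2809,125.42°,1.1016) → tip=(-0.0980,0.1378,1.0841)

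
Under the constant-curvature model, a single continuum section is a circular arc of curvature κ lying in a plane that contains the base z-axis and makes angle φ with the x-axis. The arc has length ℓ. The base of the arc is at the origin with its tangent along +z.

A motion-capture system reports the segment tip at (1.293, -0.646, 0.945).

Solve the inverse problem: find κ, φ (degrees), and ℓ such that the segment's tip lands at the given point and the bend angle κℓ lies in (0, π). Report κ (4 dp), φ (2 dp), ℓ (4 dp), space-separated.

0.9694 333.45 2.0462

ρ = √(x²+y²) = √(1.293² + -0.646²) = 1.44539
φ = atan2(y, x) mod 360° = atan2(-0.646, 1.293) = 333.4527°
|p|² = ρ² + z² = 1.44539² + 0.945² = 2.98219
κ = 2ρ / |p|² = 2×1.44539 / 2.98219 = 0.96935
θ = 2·atan2(ρ, z) = 2·atan2(1.44539, 0.945) = 1.98351 rad
ℓ = θ/κ = 1.98351/0.96935 = 2.04622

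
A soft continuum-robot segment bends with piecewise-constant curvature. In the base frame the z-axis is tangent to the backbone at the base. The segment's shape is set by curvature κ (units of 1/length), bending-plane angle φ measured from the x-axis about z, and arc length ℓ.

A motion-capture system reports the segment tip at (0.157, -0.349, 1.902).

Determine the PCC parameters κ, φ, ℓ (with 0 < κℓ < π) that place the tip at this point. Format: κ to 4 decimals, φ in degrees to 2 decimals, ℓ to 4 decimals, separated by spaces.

0.2033 294.22 1.9529

ρ = √(x²+y²) = √(0.157² + -0.349²) = 0.38269
φ = atan2(y, x) mod 360° = atan2(-0.349, 0.157) = 294.2209°
|p|² = ρ² + z² = 0.38269² + 1.902² = 3.76405
κ = 2ρ / |p|² = 2×0.38269 / 3.76405 = 0.20334
θ = 2·atan2(ρ, z) = 2·atan2(0.38269, 1.902) = 0.39710 rad
ℓ = θ/κ = 0.39710/0.20334 = 1.95292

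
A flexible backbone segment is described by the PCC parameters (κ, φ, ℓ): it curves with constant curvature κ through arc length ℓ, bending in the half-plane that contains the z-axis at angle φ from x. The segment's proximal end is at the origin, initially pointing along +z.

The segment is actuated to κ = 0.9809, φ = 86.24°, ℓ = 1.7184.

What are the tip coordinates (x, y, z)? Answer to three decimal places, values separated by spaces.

0.075 1.134 1.013

θ = κ·ℓ = 0.9809 × 1.7184 = 1.68558 rad
ρ = (1 − cos θ)/κ = (1 − -0.11453)/0.9809 = 1.13623
z = sin θ / κ = 0.99342/0.9809 = 1.01276
x = ρ cos φ = 1.13623 × cos(86.24°) = 0.07451
y = ρ sin φ = 1.13623 × sin(86.24°) = 1.13379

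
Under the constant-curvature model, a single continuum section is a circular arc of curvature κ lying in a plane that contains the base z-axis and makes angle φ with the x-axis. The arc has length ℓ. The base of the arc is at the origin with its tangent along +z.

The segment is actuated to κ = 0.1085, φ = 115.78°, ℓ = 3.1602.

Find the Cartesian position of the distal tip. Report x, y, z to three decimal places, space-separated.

-0.233 0.483 3.099

θ = κ·ℓ = 0.1085 × 3.1602 = 0.34288 rad
ρ = (1 − cos θ)/κ = (1 − 0.94179)/0.1085 = 0.53650
z = sin θ / κ = 0.33620/0.1085 = 3.09864
x = ρ cos φ = 0.53650 × cos(115.78°) = -0.23333
y = ρ sin φ = 0.53650 × sin(115.78°) = 0.48310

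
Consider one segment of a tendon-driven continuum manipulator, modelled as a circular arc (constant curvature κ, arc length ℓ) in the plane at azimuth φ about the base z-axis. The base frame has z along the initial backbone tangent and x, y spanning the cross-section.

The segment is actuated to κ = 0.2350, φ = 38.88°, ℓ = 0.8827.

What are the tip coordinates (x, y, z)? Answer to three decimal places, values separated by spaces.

θ = κ·ℓ = 0.2350 × 0.8827 = 0.20743 rad
ρ = (1 − cos θ)/κ = (1 − 0.97856)/0.2350 = 0.09122
z = sin θ / κ = 0.20595/0.2350 = 0.87638
x = ρ cos φ = 0.09122 × cos(38.88°) = 0.07101
y = ρ sin φ = 0.09122 × sin(38.88°) = 0.05726

0.071 0.057 0.876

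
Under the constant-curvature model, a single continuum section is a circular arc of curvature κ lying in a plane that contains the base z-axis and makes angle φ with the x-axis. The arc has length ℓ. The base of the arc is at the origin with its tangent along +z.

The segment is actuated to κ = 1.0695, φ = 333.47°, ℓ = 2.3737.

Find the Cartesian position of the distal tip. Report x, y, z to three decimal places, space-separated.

θ = κ·ℓ = 1.0695 × 2.3737 = 2.53867 rad
ρ = (1 − cos θ)/κ = (1 − -0.82368)/1.0695 = 1.70517
z = sin θ / κ = 0.56705/1.0695 = 0.53020
x = ρ cos φ = 1.70517 × cos(333.47°) = 1.52562
y = ρ sin φ = 1.70517 × sin(333.47°) = -0.76164

1.526 -0.762 0.530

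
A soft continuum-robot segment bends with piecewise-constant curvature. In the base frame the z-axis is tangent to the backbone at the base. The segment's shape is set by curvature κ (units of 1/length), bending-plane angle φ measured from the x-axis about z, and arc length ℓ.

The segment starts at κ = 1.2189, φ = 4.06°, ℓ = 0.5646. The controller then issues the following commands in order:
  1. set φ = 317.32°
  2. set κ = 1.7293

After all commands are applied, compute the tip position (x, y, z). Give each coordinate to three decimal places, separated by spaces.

0.187 -0.172 0.479

initial: κ=1.2189, φ=4.06°, ℓ=0.5646
cmd 1: set φ=317.32° → (κ,φ,ℓ)=(1.2189,317.32°,0.5646) → tip=(0.1373,-0.1266,0.5211)
cmd 2: set κ=1.7293 → (κ,φ,ℓ)=(1.7293,317.32°,0.5646) → tip=(0.1870,-0.1725,0.4791)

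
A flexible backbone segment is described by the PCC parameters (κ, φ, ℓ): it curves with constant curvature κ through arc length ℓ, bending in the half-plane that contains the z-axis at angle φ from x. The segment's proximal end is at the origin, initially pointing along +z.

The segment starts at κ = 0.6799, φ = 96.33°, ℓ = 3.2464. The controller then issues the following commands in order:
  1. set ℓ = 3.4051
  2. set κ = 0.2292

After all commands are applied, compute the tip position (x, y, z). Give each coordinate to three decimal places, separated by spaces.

initial: κ=0.6799, φ=96.33°, ℓ=3.2464
cmd 1: set ℓ=3.4051 → (κ,φ,ℓ)=(0.6799,96.33°,3.4051) → tip=(-0.2720,2.4522,1.0818)
cmd 2: set κ=0.2292 → (κ,φ,ℓ)=(0.2292,96.33°,3.4051) → tip=(-0.1392,1.2550,3.0698)

-0.139 1.255 3.070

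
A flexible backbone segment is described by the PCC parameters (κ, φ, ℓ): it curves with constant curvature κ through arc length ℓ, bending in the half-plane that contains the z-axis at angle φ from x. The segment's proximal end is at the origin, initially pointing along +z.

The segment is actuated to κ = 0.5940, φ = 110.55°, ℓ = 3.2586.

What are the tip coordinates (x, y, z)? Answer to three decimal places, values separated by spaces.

-0.802 2.139 1.573

θ = κ·ℓ = 0.5940 × 3.2586 = 1.93561 rad
ρ = (1 − cos θ)/κ = (1 − -0.35677)/0.5940 = 2.28413
z = sin θ / κ = 0.93419/0.5940 = 1.57271
x = ρ cos φ = 2.28413 × cos(110.55°) = -0.80179
y = ρ sin φ = 2.28413 × sin(110.55°) = 2.13878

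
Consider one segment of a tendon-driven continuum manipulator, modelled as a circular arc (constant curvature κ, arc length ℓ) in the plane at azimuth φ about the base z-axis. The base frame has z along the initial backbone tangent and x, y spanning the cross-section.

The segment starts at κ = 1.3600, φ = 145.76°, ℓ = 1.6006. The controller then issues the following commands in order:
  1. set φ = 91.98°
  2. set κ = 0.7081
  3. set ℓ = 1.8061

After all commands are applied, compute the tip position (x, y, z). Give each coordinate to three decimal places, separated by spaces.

-0.035 1.005 1.352

initial: κ=1.3600, φ=145.76°, ℓ=1.6006
cmd 1: set φ=91.98° → (κ,φ,ℓ)=(1.3600,91.98°,1.6006) → tip=(-0.0399,1.1534,0.6044)
cmd 2: set κ=0.7081 → (κ,φ,ℓ)=(0.7081,91.98°,1.6006) → tip=(-0.0281,0.8135,1.2793)
cmd 3: set ℓ=1.8061 → (κ,φ,ℓ)=(0.7081,91.98°,1.8061) → tip=(-0.0348,1.0052,1.3525)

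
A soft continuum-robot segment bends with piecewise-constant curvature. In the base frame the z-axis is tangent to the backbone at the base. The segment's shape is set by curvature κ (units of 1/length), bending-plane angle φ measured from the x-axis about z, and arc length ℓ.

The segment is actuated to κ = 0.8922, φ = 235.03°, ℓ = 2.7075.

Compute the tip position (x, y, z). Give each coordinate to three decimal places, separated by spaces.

-1.123 -1.605 0.744

θ = κ·ℓ = 0.8922 × 2.7075 = 2.41563 rad
ρ = (1 − cos θ)/κ = (1 − -0.74786)/0.8922 = 1.95905
z = sin θ / κ = 0.66385/0.8922 = 0.74406
x = ρ cos φ = 1.95905 × cos(235.03°) = -1.12282
y = ρ sin φ = 1.95905 × sin(235.03°) = -1.60535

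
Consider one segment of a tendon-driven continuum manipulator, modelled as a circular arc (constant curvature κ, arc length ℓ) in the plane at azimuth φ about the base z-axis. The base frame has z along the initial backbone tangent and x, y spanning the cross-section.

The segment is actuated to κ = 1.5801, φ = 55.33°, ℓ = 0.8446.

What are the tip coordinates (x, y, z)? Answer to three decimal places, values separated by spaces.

0.276 0.399 0.615

θ = κ·ℓ = 1.5801 × 0.8446 = 1.33455 rad
ρ = (1 − cos θ)/κ = (1 − 0.23405)/1.5801 = 0.48475
z = sin θ / κ = 0.97222/1.5801 = 0.61529
x = ρ cos φ = 0.48475 × cos(55.33°) = 0.27575
y = ρ sin φ = 0.48475 × sin(55.33°) = 0.39868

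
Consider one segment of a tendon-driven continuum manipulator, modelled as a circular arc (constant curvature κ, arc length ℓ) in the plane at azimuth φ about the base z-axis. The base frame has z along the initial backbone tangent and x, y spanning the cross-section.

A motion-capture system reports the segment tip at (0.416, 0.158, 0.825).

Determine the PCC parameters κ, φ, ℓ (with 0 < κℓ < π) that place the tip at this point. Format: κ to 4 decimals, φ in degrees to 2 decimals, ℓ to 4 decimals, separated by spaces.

ρ = √(x²+y²) = √(0.416² + 0.158²) = 0.44499
φ = atan2(y, x) mod 360° = atan2(0.158, 0.416) = 20.7972°
|p|² = ρ² + z² = 0.44499² + 0.825² = 0.87864
κ = 2ρ / |p|² = 2×0.44499 / 0.87864 = 1.01291
θ = 2·atan2(ρ, z) = 2·atan2(0.44499, 0.825) = 0.98932 rad
ℓ = θ/κ = 0.98932/1.01291 = 0.97671

1.0129 20.80 0.9767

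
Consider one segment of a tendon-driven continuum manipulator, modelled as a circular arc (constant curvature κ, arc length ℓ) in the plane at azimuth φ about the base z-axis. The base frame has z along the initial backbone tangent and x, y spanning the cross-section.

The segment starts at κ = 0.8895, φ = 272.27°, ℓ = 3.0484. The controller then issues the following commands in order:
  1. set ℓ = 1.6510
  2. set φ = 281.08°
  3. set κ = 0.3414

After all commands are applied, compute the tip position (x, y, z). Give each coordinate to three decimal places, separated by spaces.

initial: κ=0.8895, φ=272.27°, ℓ=3.0484
cmd 1: set ℓ=1.6510 → (κ,φ,ℓ)=(0.8895,272.27°,1.6510) → tip=(0.0400,-1.0087,1.1184)
cmd 2: set φ=281.08° → (κ,φ,ℓ)=(0.8895,281.08°,1.6510) → tip=(0.1940,-0.9907,1.1184)
cmd 3: set κ=0.3414 → (κ,φ,ℓ)=(0.3414,281.08°,1.6510) → tip=(0.0871,-0.4447,1.5650)

0.087 -0.445 1.565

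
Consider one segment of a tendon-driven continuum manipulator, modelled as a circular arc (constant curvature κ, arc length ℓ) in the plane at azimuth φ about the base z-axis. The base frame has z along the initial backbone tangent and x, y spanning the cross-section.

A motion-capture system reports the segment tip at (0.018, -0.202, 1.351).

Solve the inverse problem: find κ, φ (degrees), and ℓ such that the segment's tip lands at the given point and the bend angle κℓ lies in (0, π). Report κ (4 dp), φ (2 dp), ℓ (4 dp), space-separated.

0.2173 275.09 1.3712

ρ = √(x²+y²) = √(0.018² + -0.202²) = 0.20280
φ = atan2(y, x) mod 360° = atan2(-0.202, 0.018) = 275.0921°
|p|² = ρ² + z² = 0.20280² + 1.351² = 1.86633
κ = 2ρ / |p|² = 2×0.20280 / 1.86633 = 0.21733
θ = 2·atan2(ρ, z) = 2·atan2(0.20280, 1.351) = 0.29800 rad
ℓ = θ/κ = 0.29800/0.21733 = 1.37120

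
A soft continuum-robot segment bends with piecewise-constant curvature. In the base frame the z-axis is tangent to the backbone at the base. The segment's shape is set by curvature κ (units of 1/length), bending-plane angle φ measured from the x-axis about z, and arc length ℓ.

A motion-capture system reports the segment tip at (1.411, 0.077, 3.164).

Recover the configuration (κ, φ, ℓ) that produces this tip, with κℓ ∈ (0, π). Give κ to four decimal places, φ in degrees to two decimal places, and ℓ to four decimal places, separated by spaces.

0.2354 3.12 3.5693

ρ = √(x²+y²) = √(1.411² + 0.077²) = 1.41310
φ = atan2(y, x) mod 360° = atan2(0.077, 1.411) = 3.1236°
|p|² = ρ² + z² = 1.41310² + 3.164² = 12.00775
κ = 2ρ / |p|² = 2×1.41310 / 12.00775 = 0.23536
θ = 2·atan2(ρ, z) = 2·atan2(1.41310, 3.164) = 0.84008 rad
ℓ = θ/κ = 0.84008/0.23536 = 3.56925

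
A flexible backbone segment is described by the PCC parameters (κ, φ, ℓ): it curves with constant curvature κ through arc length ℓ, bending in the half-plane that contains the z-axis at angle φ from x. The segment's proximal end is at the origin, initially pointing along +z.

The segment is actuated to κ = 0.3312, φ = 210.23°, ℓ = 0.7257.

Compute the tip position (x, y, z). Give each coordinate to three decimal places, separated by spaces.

θ = κ·ℓ = 0.3312 × 0.7257 = 0.24035 rad
ρ = (1 − cos θ)/κ = (1 − 0.97125)/0.3312 = 0.08679
z = sin θ / κ = 0.23804/0.3312 = 0.71873
x = ρ cos φ = 0.08679 × cos(210.23°) = -0.07499
y = ρ sin φ = 0.08679 × sin(210.23°) = -0.04370

-0.075 -0.044 0.719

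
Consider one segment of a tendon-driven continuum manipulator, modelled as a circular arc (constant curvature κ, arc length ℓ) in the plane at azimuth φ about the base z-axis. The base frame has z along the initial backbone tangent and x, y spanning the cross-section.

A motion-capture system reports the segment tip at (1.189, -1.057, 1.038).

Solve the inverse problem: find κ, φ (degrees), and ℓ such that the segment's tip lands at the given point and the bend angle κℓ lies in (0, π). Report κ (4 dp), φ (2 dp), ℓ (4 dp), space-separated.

ρ = √(x²+y²) = √(1.189² + -1.057²) = 1.59090
φ = atan2(y, x) mod 360° = atan2(-1.057, 1.189) = 318.3635°
|p|² = ρ² + z² = 1.59090² + 1.038² = 3.60841
κ = 2ρ / |p|² = 2×1.59090 / 3.60841 = 0.88177
θ = 2·atan2(ρ, z) = 2·atan2(1.59090, 1.038) = 1.98539 rad
ℓ = θ/κ = 1.98539/0.88177 = 2.25158

0.8818 318.36 2.2516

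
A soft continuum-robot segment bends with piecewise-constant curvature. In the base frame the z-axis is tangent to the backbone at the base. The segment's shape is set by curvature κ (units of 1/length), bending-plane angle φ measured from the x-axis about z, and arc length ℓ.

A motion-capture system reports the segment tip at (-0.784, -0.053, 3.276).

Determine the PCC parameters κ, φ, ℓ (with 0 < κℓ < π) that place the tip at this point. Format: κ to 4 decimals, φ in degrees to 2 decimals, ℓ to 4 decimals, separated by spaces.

ρ = √(x²+y²) = √(-0.784² + -0.053²) = 0.78579
φ = atan2(y, x) mod 360° = atan2(-0.053, -0.784) = 183.8674°
|p|² = ρ² + z² = 0.78579² + 3.276² = 11.34964
κ = 2ρ / |p|² = 2×0.78579 / 11.34964 = 0.13847
θ = 2·atan2(ρ, z) = 2·atan2(0.78579, 3.276) = 0.47083 rad
ℓ = θ/κ = 0.47083/0.13847 = 3.40024

0.1385 183.87 3.4002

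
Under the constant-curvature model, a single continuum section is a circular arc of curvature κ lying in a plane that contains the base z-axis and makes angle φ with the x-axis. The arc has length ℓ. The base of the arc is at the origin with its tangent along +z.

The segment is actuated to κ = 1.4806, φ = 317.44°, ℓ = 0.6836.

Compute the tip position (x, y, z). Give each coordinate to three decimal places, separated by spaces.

θ = κ·ℓ = 1.4806 × 0.6836 = 1.01214 rad
ρ = (1 − cos θ)/κ = (1 − 0.53005)/1.4806 = 0.31741
z = sin θ / κ = 0.84797/1.4806 = 0.57272
x = ρ cos φ = 0.31741 × cos(317.44°) = 0.23379
y = ρ sin φ = 0.31741 × sin(317.44°) = -0.21468

0.234 -0.215 0.573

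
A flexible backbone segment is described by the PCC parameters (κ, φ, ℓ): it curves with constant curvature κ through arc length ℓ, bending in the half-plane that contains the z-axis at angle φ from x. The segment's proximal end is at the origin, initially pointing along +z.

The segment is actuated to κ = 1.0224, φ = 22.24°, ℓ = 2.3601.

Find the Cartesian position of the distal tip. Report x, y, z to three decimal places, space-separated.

1.581 0.646 0.651

θ = κ·ℓ = 1.0224 × 2.3601 = 2.41297 rad
ρ = (1 − cos θ)/κ = (1 − -0.74609)/1.0224 = 1.70783
z = sin θ / κ = 0.66585/1.0224 = 0.65126
x = ρ cos φ = 1.70783 × cos(22.24°) = 1.58078
y = ρ sin φ = 1.70783 × sin(22.24°) = 0.64639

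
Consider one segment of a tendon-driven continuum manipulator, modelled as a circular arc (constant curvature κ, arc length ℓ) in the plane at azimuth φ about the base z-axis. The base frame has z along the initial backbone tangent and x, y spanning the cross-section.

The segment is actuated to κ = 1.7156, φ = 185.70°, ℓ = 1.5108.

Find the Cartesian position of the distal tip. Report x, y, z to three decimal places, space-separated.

θ = κ·ℓ = 1.7156 × 1.5108 = 2.59193 rad
ρ = (1 − cos θ)/κ = (1 − -0.85270)/1.7156 = 1.07991
z = sin θ / κ = 0.52240/1.7156 = 0.30450
x = ρ cos φ = 1.07991 × cos(185.70°) = -1.07457
y = ρ sin φ = 1.07991 × sin(185.70°) = -0.10726

-1.075 -0.107 0.305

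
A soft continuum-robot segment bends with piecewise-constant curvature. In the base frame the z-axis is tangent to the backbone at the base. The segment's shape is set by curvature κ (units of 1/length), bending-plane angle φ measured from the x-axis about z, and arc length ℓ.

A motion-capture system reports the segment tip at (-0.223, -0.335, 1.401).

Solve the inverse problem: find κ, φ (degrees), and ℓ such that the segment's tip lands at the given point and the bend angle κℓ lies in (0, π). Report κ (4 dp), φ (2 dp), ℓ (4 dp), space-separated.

ρ = √(x²+y²) = √(-0.223² + -0.335²) = 0.40244
φ = atan2(y, x) mod 360° = atan2(-0.335, -0.223) = 236.3494°
|p|² = ρ² + z² = 0.40244² + 1.401² = 2.12475
κ = 2ρ / |p|² = 2×0.40244 / 2.12475 = 0.37881
θ = 2·atan2(ρ, z) = 2·atan2(0.40244, 1.401) = 0.55943 rad
ℓ = θ/κ = 0.55943/0.37881 = 1.47684

0.3788 236.35 1.4768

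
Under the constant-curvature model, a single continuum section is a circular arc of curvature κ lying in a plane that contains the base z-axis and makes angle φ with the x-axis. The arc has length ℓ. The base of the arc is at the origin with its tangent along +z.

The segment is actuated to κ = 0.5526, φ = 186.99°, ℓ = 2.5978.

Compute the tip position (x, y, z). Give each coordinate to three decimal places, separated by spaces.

-1.554 -0.191 1.793

θ = κ·ℓ = 0.5526 × 2.5978 = 1.43554 rad
ρ = (1 − cos θ)/κ = (1 − 0.13484)/0.5526 = 1.56562
z = sin θ / κ = 0.99087/0.5526 = 1.79310
x = ρ cos φ = 1.56562 × cos(186.99°) = -1.55398
y = ρ sin φ = 1.56562 × sin(186.99°) = -0.19053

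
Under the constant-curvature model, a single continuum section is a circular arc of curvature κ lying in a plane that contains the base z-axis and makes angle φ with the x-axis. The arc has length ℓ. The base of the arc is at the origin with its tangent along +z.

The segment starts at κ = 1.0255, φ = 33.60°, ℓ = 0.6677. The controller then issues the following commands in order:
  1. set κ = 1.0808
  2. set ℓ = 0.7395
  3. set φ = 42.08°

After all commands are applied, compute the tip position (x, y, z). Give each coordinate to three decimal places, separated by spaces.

0.208 0.188 0.663

initial: κ=1.0255, φ=33.60°, ℓ=0.6677
cmd 1: set κ=1.0808 → (κ,φ,ℓ)=(1.0808,33.60°,0.6677) → tip=(0.1921,0.1276,0.6112)
cmd 2: set ℓ=0.7395 → (κ,φ,ℓ)=(1.0808,33.60°,0.7395) → tip=(0.2333,0.1550,0.6632)
cmd 3: set φ=42.08° → (κ,φ,ℓ)=(1.0808,42.08°,0.7395) → tip=(0.2079,0.1877,0.6632)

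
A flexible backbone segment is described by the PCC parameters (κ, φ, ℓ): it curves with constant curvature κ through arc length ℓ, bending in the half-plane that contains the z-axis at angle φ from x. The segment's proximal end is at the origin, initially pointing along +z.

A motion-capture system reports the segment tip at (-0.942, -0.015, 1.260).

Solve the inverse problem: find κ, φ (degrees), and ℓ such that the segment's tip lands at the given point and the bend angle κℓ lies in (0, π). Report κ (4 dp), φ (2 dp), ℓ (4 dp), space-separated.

ρ = √(x²+y²) = √(-0.942² + -0.015²) = 0.94212
φ = atan2(y, x) mod 360° = atan2(-0.015, -0.942) = 180.9123°
|p|² = ρ² + z² = 0.94212² + 1.260² = 2.47519
κ = 2ρ / |p|² = 2×0.94212 / 2.47519 = 0.76125
θ = 2·atan2(ρ, z) = 2·atan2(0.94212, 1.260) = 1.28407 rad
ℓ = θ/κ = 1.28407/0.76125 = 1.68679

0.7613 180.91 1.6868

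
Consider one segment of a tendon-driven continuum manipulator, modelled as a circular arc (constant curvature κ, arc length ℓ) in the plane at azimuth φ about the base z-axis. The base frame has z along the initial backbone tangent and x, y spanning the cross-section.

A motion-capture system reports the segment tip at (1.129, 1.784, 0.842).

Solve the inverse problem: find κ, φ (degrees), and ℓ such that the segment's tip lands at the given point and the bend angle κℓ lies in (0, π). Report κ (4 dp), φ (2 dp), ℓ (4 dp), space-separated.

0.8173 57.67 2.9152

ρ = √(x²+y²) = √(1.129² + 1.784²) = 2.11123
φ = atan2(y, x) mod 360° = atan2(1.784, 1.129) = 57.6724°
|p|² = ρ² + z² = 2.11123² + 0.842² = 5.16626
κ = 2ρ / |p|² = 2×2.11123 / 5.16626 = 0.81731
θ = 2·atan2(ρ, z) = 2·atan2(2.11123, 0.842) = 2.38262 rad
ℓ = θ/κ = 2.38262/0.81731 = 2.91518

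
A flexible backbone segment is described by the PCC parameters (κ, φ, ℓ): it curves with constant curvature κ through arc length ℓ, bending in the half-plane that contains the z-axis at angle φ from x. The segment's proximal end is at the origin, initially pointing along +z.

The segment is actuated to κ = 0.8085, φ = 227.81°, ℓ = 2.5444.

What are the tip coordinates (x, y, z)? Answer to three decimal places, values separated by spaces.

-1.219 -1.345 1.093

θ = κ·ℓ = 0.8085 × 2.5444 = 2.05715 rad
ρ = (1 − cos θ)/κ = (1 − -0.46740)/0.8085 = 1.81497
z = sin θ / κ = 0.88404/0.8085 = 1.09344
x = ρ cos φ = 1.81497 × cos(227.81°) = -1.21892
y = ρ sin φ = 1.81497 × sin(227.81°) = -1.34475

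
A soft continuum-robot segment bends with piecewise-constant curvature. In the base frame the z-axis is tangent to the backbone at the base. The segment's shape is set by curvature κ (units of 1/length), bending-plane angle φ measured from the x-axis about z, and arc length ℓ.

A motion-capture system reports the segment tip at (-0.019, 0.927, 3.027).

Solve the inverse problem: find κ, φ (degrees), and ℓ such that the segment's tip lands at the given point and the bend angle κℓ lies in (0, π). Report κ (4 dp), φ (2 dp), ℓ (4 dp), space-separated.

0.1850 91.17 3.2129

ρ = √(x²+y²) = √(-0.019² + 0.927²) = 0.92719
φ = atan2(y, x) mod 360° = atan2(0.927, -0.019) = 91.1742°
|p|² = ρ² + z² = 0.92719² + 3.027² = 10.02242
κ = 2ρ / |p|² = 2×0.92719 / 10.02242 = 0.18502
θ = 2·atan2(ρ, z) = 2·atan2(0.92719, 3.027) = 0.59447 rad
ℓ = θ/κ = 0.59447/0.18502 = 3.21292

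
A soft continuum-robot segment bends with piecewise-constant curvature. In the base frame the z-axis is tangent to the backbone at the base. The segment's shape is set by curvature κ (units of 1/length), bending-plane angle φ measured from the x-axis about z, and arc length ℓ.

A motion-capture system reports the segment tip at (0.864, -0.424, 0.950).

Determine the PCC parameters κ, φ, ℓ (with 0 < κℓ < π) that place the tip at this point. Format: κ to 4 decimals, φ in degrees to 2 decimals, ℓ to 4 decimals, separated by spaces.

ρ = √(x²+y²) = √(0.864² + -0.424²) = 0.96243
φ = atan2(y, x) mod 360° = atan2(-0.424, 0.864) = 333.8609°
|p|² = ρ² + z² = 0.96243² + 0.950² = 1.82877
κ = 2ρ / |p|² = 2×0.96243 / 1.82877 = 1.05254
θ = 2·atan2(ρ, z) = 2·atan2(0.96243, 0.950) = 1.58380 rad
ℓ = θ/κ = 1.58380/1.05254 = 1.50473

1.0525 333.86 1.5047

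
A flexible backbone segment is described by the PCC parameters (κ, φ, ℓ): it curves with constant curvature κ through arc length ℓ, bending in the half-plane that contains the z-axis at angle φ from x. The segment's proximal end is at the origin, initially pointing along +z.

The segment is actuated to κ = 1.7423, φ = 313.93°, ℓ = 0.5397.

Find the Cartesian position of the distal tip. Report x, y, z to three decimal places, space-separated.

0.163 -0.170 0.464

θ = κ·ℓ = 1.7423 × 0.5397 = 0.94032 rad
ρ = (1 − cos θ)/κ = (1 − 0.58953)/1.7423 = 0.23559
z = sin θ / κ = 0.80775/1.7423 = 0.46361
x = ρ cos φ = 0.23559 × cos(313.93°) = 0.16345
y = ρ sin φ = 0.23559 × sin(313.93°) = -0.16967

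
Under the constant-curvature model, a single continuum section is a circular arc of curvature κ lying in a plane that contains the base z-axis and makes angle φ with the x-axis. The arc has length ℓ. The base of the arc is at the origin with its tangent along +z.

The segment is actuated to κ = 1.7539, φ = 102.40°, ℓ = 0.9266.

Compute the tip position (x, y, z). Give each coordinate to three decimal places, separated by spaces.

-0.129 0.587 0.569

θ = κ·ℓ = 1.7539 × 0.9266 = 1.62516 rad
ρ = (1 − cos θ)/κ = (1 − -0.05434)/1.7539 = 0.60114
z = sin θ / κ = 0.99852/1.7539 = 0.56932
x = ρ cos φ = 0.60114 × cos(102.40°) = -0.12909
y = ρ sin φ = 0.60114 × sin(102.40°) = 0.58712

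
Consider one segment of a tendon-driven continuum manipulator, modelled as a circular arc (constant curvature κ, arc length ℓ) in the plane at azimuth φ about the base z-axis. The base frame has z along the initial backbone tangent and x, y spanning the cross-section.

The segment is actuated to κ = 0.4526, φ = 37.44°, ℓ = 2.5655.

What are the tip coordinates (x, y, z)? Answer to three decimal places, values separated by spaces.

θ = κ·ℓ = 0.4526 × 2.5655 = 1.16115 rad
ρ = (1 − cos θ)/κ = (1 − 0.39829)/0.4526 = 1.32945
z = sin θ / κ = 0.91726/0.4526 = 2.02665
x = ρ cos φ = 1.32945 × cos(37.44°) = 1.05557
y = ρ sin φ = 1.32945 × sin(37.44°) = 0.80822

1.056 0.808 2.027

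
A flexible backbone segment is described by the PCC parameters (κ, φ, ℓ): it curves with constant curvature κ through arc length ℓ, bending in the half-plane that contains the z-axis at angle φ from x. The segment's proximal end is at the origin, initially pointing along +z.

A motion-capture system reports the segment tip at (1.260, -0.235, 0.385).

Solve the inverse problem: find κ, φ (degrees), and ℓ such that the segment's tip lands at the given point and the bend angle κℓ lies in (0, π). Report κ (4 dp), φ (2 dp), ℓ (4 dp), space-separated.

ρ = √(x²+y²) = √(1.260² + -0.235²) = 1.28173
φ = atan2(y, x) mod 360° = atan2(-0.235, 1.260) = 349.4353°
|p|² = ρ² + z² = 1.28173² + 0.385² = 1.79105
κ = 2ρ / |p|² = 2×1.28173 / 1.79105 = 1.43126
θ = 2·atan2(ρ, z) = 2·atan2(1.28173, 0.385) = 2.55799 rad
ℓ = θ/κ = 2.55799/1.43126 = 1.78723

1.4313 349.44 1.7872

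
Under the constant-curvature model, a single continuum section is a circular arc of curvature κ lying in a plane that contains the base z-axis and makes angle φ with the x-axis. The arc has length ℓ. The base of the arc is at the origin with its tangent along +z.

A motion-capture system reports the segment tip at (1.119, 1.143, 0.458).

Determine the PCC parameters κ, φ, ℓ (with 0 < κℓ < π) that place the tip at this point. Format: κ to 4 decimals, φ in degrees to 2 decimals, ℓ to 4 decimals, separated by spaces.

ρ = √(x²+y²) = √(1.119² + 1.143²) = 1.59957
φ = atan2(y, x) mod 360° = atan2(1.143, 1.119) = 45.6079°
|p|² = ρ² + z² = 1.59957² + 0.458² = 2.76837
κ = 2ρ / |p|² = 2×1.59957 / 2.76837 = 1.15560
θ = 2·atan2(ρ, z) = 2·atan2(1.59957, 0.458) = 2.58386 rad
ℓ = θ/κ = 2.58386/1.15560 = 2.23595

1.1556 45.61 2.2359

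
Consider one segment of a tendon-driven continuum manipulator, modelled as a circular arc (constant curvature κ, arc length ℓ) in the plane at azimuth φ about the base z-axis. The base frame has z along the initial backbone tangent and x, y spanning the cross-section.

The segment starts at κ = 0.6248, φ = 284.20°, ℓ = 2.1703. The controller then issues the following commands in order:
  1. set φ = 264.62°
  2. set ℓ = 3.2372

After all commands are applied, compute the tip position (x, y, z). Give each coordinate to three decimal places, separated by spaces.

initial: κ=0.6248, φ=284.20°, ℓ=2.1703
cmd 1: set φ=264.62° → (κ,φ,ℓ)=(0.6248,264.62°,2.1703) → tip=(-0.1181,-1.2538,1.5637)
cmd 2: set ℓ=3.2372 → (κ,φ,ℓ)=(0.6248,264.62°,3.2372) → tip=(-0.2156,-2.2892,1.4399)

-0.216 -2.289 1.440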